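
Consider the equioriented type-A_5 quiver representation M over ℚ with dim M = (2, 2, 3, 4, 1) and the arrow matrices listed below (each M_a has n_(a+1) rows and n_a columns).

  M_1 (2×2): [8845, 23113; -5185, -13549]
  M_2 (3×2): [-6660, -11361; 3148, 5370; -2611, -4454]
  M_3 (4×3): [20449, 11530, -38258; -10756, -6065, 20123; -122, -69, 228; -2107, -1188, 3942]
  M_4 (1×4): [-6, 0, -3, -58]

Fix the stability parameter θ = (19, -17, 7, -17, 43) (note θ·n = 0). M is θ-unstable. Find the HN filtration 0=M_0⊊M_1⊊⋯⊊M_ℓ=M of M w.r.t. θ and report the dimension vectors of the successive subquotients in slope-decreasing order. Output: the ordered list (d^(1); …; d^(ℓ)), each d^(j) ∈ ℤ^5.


Via rank(M_{q-1}∘⋯∘M_p): M ≅ I[1,1], I[1,4], I[2,4], I[3,5], I[4,4].
μ_θ-semistable layers: μ^(1)=43; μ^(2)=19; μ^(3)=-2; μ^(4)=-5; μ^(5)=-17

((0, 0, 0, 0, 1); (1, 0, 0, 0, 0); (1, 1, 1, 1, 0); (0, 0, 2, 2, 0); (0, 1, 0, 1, 0))


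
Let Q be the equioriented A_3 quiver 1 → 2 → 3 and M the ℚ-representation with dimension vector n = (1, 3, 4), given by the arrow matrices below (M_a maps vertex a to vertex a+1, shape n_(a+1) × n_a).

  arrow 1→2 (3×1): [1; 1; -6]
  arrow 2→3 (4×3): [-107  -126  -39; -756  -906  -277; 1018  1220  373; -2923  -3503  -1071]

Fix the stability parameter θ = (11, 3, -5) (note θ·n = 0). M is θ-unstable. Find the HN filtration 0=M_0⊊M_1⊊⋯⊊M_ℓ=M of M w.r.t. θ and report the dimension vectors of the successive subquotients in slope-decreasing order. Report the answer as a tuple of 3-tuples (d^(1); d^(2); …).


Via rank(M_{q-1}∘⋯∘M_p): M ≅ I[1,3], I[2,3]^2, I[3,3].
μ_θ-semistable layers: μ^(1)=3; μ^(2)=-1; μ^(3)=-5

((1, 1, 1); (0, 2, 2); (0, 0, 1))


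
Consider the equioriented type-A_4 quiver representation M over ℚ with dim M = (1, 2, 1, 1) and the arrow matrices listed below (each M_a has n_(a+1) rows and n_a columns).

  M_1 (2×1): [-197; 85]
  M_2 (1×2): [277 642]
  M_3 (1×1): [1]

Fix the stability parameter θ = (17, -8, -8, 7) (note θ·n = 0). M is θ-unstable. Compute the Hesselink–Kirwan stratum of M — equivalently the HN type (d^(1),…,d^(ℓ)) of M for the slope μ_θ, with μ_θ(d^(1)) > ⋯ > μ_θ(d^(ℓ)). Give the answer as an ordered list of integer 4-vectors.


Barcode: M ≅ I[1,4], I[2,2]. HN layers by μ_θ (3 steps, strictly decreasing):
  μ^(1)=7; μ^(2)=1/3; μ^(3)=-8

((0, 0, 0, 1); (1, 1, 1, 0); (0, 1, 0, 0))


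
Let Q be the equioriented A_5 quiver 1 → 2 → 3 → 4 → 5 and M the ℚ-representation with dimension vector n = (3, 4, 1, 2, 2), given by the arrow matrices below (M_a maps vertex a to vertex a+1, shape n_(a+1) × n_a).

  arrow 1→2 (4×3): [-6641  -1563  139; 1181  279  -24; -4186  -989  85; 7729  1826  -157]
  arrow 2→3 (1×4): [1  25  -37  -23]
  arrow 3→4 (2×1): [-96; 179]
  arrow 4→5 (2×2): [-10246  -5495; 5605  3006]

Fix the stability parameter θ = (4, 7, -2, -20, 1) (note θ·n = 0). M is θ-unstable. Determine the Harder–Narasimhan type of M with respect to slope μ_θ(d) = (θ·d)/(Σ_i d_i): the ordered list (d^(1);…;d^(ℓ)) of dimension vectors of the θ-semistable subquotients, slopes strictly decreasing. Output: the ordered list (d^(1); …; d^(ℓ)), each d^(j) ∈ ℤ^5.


Interval decomposition of M: I[1,2]^2, I[1,5], I[2,2], I[4,5].
HN type (ℓ=5): μ^(1)=7; μ^(2)=4; μ^(3)=1; μ^(4)=-11/4; μ^(5)=-20

((0, 3, 0, 0, 0); (2, 0, 0, 0, 0); (0, 0, 0, 0, 2); (1, 1, 1, 1, 0); (0, 0, 0, 1, 0))


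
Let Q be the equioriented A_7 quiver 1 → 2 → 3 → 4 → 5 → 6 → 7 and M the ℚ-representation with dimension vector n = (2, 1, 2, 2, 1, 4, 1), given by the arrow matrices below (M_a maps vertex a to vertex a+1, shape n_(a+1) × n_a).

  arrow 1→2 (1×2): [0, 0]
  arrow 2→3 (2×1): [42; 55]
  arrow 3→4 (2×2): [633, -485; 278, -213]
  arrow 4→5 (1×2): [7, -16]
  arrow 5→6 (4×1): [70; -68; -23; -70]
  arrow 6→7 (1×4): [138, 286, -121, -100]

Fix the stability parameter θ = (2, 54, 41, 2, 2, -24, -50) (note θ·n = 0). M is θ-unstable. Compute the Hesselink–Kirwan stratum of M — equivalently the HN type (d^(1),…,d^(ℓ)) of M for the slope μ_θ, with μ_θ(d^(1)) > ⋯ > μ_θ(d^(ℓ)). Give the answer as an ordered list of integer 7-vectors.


Barcode: M ≅ I[1,1]^2, I[2,7], I[3,4], I[6,6]^3. HN layers by μ_θ (4 steps, strictly decreasing):
  μ^(1)=43/2; μ^(2)=25/6; μ^(3)=2; μ^(4)=-24

((0, 0, 1, 1, 0, 0, 0); (0, 1, 1, 1, 1, 1, 1); (2, 0, 0, 0, 0, 0, 0); (0, 0, 0, 0, 0, 3, 0))


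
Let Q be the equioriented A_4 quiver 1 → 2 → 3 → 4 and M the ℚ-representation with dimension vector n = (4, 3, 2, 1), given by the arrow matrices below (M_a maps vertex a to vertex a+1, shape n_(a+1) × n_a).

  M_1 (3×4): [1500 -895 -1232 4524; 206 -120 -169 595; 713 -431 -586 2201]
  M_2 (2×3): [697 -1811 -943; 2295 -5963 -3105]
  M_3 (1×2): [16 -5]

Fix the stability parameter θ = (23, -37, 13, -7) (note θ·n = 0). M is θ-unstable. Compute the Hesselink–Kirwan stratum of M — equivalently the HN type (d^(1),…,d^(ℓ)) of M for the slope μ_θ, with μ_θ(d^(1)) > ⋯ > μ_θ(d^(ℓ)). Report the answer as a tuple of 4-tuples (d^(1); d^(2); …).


Barcode: M ≅ I[1,1], I[1,2], I[1,3], I[1,4]. HN layers by μ_θ (4 steps, strictly decreasing):
  μ^(1)=23; μ^(2)=13; μ^(3)=3; μ^(4)=-7

((1, 0, 0, 0); (0, 0, 1, 0); (0, 0, 1, 1); (3, 3, 0, 0))


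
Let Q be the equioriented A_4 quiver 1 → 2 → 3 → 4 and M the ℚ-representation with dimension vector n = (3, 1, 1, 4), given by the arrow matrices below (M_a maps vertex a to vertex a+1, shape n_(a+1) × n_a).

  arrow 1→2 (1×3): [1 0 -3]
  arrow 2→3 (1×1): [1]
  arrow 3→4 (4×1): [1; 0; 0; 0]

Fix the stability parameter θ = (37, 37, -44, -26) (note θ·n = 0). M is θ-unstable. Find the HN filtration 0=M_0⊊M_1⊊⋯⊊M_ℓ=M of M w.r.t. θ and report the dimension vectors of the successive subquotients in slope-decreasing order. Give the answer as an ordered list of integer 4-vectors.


Interval decomposition of M: I[1,1]^2, I[1,4], I[4,4]^3.
HN type (ℓ=3): μ^(1)=37; μ^(2)=1; μ^(3)=-26

((2, 0, 0, 0); (1, 1, 1, 1); (0, 0, 0, 3))


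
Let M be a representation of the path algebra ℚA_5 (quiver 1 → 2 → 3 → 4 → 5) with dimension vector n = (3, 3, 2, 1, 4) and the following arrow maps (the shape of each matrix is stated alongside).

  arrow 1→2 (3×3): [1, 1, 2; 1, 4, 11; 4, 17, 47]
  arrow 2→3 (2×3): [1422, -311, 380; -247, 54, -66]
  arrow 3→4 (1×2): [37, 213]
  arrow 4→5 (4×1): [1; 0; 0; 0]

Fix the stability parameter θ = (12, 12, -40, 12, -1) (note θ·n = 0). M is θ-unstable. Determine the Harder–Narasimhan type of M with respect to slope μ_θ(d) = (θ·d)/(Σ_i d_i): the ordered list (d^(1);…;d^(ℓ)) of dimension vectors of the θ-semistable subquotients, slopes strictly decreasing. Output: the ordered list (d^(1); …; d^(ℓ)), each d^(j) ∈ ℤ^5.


Barcode: M ≅ I[1,1], I[1,3], I[1,5], I[2,2], I[5,5]^3. HN layers by μ_θ (4 steps, strictly decreasing):
  μ^(1)=12; μ^(2)=11/2; μ^(3)=-1; μ^(4)=-16/3

((1, 1, 0, 0, 0); (0, 0, 0, 1, 1); (0, 0, 0, 0, 3); (2, 2, 2, 0, 0))


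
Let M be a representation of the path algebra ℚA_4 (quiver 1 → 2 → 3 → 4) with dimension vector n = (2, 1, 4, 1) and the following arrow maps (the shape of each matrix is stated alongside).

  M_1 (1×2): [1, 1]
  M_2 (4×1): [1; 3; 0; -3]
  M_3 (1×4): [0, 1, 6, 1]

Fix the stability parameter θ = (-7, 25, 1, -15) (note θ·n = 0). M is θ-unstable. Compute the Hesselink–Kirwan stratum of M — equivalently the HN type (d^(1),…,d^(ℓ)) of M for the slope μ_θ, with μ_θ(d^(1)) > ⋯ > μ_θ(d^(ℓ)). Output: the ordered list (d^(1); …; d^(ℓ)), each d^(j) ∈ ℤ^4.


Interval decomposition of M: I[1,1], I[1,3], I[3,3]^2, I[3,4].
HN type (ℓ=3): μ^(1)=13; μ^(2)=1; μ^(3)=-7

((0, 1, 1, 0); (0, 0, 2, 0); (2, 0, 1, 1))


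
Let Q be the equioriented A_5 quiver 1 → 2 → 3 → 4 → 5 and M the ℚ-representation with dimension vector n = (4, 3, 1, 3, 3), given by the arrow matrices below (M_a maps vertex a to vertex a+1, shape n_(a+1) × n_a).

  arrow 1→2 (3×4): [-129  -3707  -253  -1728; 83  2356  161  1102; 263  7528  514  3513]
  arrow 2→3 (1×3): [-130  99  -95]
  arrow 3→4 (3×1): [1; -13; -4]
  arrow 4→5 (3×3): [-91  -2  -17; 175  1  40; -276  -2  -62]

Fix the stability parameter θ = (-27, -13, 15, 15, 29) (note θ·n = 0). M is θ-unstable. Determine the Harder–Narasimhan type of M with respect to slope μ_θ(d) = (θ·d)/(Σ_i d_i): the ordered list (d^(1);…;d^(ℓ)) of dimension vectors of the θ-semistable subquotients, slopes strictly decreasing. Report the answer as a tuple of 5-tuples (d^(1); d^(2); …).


Interval decomposition of M: I[1,1], I[1,2]^2, I[1,5], I[4,4], I[4,5], I[5,5].
HN type (ℓ=4): μ^(1)=29; μ^(2)=15; μ^(3)=-13; μ^(4)=-27

((0, 0, 0, 0, 3); (0, 0, 1, 3, 0); (0, 3, 0, 0, 0); (4, 0, 0, 0, 0))


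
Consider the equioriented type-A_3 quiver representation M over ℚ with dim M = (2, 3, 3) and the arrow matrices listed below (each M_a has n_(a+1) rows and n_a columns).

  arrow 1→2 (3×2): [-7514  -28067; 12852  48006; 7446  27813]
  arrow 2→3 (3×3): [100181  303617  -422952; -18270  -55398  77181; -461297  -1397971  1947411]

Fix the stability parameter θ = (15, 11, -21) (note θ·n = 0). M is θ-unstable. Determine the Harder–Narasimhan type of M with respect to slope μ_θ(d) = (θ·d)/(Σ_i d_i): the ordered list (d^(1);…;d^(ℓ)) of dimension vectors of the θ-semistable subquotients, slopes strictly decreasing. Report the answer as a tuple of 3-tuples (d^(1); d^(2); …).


Barcode: M ≅ I[1,1], I[1,3], I[2,3]^2. HN layers by μ_θ (3 steps, strictly decreasing):
  μ^(1)=15; μ^(2)=5/3; μ^(3)=-5

((1, 0, 0); (1, 1, 1); (0, 2, 2))


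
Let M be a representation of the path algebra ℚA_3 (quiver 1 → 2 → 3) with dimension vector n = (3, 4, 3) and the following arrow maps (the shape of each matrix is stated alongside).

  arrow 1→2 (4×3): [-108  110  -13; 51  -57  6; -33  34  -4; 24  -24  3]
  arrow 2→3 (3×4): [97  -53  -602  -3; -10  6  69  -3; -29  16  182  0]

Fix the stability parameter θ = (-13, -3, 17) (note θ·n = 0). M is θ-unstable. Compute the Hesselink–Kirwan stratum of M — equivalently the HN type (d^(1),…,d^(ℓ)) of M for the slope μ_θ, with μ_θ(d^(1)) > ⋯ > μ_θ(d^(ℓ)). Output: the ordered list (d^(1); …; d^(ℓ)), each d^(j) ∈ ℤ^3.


Via rank(M_{q-1}∘⋯∘M_p): M ≅ I[1,3]^3, I[2,2].
μ_θ-semistable layers: μ^(1)=17; μ^(2)=-3; μ^(3)=-13

((0, 0, 3); (0, 4, 0); (3, 0, 0))


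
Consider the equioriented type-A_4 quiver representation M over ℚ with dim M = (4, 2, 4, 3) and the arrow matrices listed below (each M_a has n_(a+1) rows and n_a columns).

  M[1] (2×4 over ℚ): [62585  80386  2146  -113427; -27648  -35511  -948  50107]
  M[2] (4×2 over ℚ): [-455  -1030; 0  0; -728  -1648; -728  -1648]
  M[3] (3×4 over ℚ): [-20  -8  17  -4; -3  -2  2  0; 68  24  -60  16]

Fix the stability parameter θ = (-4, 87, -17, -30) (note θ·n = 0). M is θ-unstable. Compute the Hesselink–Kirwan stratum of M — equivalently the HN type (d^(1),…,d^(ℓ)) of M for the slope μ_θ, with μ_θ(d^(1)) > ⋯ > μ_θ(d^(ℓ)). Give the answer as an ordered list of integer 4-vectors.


Barcode: M ≅ I[1,1]^2, I[1,2], I[1,4], I[3,3]^2, I[3,4], I[4,4]. HN layers by μ_θ (6 steps, strictly decreasing):
  μ^(1)=87; μ^(2)=40/3; μ^(3)=-4; μ^(4)=-17; μ^(5)=-47/2; μ^(6)=-30

((0, 1, 0, 0); (0, 1, 1, 1); (4, 0, 0, 0); (0, 0, 2, 0); (0, 0, 1, 1); (0, 0, 0, 1))


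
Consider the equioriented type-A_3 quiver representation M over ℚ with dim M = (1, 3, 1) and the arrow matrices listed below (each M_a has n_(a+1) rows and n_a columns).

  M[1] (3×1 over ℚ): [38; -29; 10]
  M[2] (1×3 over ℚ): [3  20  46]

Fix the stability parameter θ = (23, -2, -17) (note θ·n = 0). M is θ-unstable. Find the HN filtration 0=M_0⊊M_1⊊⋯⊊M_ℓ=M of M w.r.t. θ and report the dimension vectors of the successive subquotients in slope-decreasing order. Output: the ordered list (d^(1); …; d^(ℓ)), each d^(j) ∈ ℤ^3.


Via rank(M_{q-1}∘⋯∘M_p): M ≅ I[1,3], I[2,2]^2.
μ_θ-semistable layers: μ^(1)=4/3; μ^(2)=-2

((1, 1, 1); (0, 2, 0))


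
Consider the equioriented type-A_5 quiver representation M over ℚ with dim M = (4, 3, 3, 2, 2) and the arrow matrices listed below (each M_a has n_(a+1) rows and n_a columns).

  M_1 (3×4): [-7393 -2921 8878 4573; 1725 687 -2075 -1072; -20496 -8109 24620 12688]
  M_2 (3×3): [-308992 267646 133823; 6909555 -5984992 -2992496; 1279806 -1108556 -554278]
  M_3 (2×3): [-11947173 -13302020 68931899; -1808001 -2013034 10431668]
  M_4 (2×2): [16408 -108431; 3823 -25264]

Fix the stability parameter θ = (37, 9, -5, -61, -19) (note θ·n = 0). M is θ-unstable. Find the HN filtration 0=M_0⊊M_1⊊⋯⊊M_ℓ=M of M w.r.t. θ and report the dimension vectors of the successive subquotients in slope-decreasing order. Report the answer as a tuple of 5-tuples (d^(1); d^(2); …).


Interval decomposition of M: I[1,1], I[1,2], I[1,3], I[1,5], I[3,5].
HN type (ℓ=6): μ^(1)=37; μ^(2)=23; μ^(3)=41/3; μ^(4)=-39/5; μ^(5)=-19; μ^(6)=-33

((1, 0, 0, 0, 0); (1, 1, 0, 0, 0); (1, 1, 1, 0, 0); (1, 1, 1, 1, 1); (0, 0, 0, 0, 1); (0, 0, 1, 1, 0))


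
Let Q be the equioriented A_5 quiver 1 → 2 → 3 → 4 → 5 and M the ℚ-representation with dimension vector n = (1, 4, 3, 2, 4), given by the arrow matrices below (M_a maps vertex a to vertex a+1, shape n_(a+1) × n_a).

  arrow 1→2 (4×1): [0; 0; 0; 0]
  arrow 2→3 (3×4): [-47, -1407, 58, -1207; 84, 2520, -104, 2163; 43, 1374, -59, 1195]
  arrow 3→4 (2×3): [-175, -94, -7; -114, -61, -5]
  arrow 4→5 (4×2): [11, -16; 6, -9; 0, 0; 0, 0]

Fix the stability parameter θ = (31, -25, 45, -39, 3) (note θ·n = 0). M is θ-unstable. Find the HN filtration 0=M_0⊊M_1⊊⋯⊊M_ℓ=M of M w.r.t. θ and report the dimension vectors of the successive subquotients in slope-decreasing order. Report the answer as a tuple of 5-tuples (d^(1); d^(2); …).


Via rank(M_{q-1}∘⋯∘M_p): M ≅ I[1,1], I[2,2], I[2,3], I[2,5]^2, I[5,5]^2.
μ_θ-semistable layers: μ^(1)=45; μ^(2)=31; μ^(3)=3; μ^(4)=-25

((0, 0, 1, 0, 0); (1, 0, 0, 0, 0); (0, 0, 2, 2, 4); (0, 4, 0, 0, 0))


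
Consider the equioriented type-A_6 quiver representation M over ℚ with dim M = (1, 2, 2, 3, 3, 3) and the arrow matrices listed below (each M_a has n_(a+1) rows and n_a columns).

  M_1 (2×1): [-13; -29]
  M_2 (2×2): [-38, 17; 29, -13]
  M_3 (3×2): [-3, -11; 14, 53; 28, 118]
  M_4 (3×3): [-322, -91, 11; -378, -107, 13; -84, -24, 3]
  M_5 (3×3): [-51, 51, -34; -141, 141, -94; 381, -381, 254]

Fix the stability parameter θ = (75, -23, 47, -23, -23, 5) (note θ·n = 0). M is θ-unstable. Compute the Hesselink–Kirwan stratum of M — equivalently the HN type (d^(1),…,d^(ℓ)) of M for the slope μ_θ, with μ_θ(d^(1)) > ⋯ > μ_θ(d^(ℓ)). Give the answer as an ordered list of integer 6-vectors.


Barcode: M ≅ I[1,4], I[2,5], I[4,5], I[5,6], I[6,6]^2. HN layers by μ_θ (4 steps, strictly decreasing):
  μ^(1)=19; μ^(2)=5; μ^(3)=1/3; μ^(4)=-23

((1, 1, 1, 1, 0, 0); (0, 0, 0, 0, 0, 3); (0, 0, 1, 1, 1, 0); (0, 1, 0, 1, 2, 0))


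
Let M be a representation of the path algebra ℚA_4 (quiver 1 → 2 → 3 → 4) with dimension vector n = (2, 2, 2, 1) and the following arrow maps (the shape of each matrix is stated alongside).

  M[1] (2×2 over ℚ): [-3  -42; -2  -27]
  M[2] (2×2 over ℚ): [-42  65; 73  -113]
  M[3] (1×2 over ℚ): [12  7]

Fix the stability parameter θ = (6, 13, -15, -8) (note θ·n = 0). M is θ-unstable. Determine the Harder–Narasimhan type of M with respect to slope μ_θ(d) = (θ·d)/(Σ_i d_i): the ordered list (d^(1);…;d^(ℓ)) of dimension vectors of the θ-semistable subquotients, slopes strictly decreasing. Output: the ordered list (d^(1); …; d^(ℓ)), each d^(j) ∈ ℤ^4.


Interval decomposition of M: I[1,3], I[1,4].
HN type (ℓ=2): μ^(1)=4/3; μ^(2)=-1

((1, 1, 1, 0); (1, 1, 1, 1))


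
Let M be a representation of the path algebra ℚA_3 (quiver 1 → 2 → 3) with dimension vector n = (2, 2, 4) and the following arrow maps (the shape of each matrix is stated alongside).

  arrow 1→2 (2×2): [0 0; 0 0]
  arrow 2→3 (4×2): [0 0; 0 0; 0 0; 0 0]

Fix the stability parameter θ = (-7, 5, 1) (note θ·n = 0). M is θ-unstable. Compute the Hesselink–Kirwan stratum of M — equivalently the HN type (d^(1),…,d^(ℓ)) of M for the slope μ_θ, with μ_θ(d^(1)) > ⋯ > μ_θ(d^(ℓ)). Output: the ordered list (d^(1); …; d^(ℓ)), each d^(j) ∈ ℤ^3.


Interval decomposition of M: I[1,1]^2, I[2,2]^2, I[3,3]^4.
HN type (ℓ=3): μ^(1)=5; μ^(2)=1; μ^(3)=-7

((0, 2, 0); (0, 0, 4); (2, 0, 0))


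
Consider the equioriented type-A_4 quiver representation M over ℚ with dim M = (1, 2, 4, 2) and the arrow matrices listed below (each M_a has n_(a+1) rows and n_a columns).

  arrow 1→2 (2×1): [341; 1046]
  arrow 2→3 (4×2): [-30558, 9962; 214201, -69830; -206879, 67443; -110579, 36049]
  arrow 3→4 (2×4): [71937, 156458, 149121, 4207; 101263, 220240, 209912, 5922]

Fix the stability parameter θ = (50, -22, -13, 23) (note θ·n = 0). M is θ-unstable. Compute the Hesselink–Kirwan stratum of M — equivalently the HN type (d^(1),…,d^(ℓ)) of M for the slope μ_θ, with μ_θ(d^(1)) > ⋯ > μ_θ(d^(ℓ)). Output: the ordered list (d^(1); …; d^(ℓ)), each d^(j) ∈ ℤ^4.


Via rank(M_{q-1}∘⋯∘M_p): M ≅ I[1,3], I[2,3], I[3,4]^2.
μ_θ-semistable layers: μ^(1)=23; μ^(2)=5; μ^(3)=-13; μ^(4)=-22

((0, 0, 0, 2); (1, 1, 1, 0); (0, 0, 3, 0); (0, 1, 0, 0))


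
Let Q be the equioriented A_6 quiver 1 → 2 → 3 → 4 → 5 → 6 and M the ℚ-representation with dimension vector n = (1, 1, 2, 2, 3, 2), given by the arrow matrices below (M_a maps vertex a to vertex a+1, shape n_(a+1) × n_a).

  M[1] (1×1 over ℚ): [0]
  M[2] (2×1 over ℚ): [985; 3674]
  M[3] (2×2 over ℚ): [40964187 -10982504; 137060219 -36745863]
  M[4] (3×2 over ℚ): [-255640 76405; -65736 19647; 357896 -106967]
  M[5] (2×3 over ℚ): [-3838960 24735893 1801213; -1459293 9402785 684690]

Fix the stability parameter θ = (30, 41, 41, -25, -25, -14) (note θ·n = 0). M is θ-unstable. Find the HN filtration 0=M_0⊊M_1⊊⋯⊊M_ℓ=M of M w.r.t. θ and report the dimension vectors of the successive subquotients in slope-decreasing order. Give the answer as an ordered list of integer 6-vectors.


Interval decomposition of M: I[1,1], I[2,5], I[3,4], I[5,6]^2.
HN type (ℓ=4): μ^(1)=30; μ^(2)=8; μ^(3)=-14; μ^(4)=-25

((1, 0, 0, 0, 0, 0); (0, 1, 2, 2, 1, 0); (0, 0, 0, 0, 0, 2); (0, 0, 0, 0, 2, 0))


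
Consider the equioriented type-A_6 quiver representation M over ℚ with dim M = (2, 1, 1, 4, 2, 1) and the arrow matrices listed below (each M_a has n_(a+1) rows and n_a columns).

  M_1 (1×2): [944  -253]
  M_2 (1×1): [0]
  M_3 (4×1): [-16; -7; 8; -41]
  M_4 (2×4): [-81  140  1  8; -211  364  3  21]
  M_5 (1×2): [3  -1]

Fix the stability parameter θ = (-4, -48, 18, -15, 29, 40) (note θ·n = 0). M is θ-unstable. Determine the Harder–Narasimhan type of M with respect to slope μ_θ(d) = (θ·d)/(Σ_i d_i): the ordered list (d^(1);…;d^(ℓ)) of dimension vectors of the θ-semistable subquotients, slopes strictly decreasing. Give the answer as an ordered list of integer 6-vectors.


Barcode: M ≅ I[1,1], I[1,2], I[3,6], I[4,4]^2, I[4,5]. HN layers by μ_θ (6 steps, strictly decreasing):
  μ^(1)=40; μ^(2)=29; μ^(3)=3/2; μ^(4)=-4; μ^(5)=-15; μ^(6)=-26

((0, 0, 0, 0, 0, 1); (0, 0, 0, 0, 2, 0); (0, 0, 1, 1, 0, 0); (1, 0, 0, 0, 0, 0); (0, 0, 0, 3, 0, 0); (1, 1, 0, 0, 0, 0))


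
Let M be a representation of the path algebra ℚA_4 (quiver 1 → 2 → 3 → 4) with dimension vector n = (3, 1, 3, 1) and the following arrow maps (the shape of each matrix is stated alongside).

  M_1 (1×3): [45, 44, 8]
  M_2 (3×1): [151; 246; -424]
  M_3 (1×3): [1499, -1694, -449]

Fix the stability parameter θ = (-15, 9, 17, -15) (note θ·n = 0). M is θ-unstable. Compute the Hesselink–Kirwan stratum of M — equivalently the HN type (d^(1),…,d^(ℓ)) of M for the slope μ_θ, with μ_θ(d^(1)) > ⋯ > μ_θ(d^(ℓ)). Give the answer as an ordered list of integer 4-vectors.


Interval decomposition of M: I[1,1]^2, I[1,4], I[3,3]^2.
HN type (ℓ=3): μ^(1)=17; μ^(2)=11/3; μ^(3)=-15

((0, 0, 2, 0); (0, 1, 1, 1); (3, 0, 0, 0))


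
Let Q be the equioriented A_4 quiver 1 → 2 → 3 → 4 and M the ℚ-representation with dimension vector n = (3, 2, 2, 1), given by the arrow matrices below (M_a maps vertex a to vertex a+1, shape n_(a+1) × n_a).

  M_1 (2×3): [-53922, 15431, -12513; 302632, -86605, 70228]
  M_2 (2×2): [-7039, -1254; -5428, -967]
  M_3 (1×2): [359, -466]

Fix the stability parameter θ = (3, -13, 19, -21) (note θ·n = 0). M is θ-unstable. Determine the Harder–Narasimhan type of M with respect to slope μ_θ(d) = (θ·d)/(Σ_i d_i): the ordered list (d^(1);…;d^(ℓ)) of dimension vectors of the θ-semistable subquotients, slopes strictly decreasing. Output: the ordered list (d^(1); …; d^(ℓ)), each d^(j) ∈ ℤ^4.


Interval decomposition of M: I[1,1], I[1,3], I[1,4].
HN type (ℓ=4): μ^(1)=19; μ^(2)=3; μ^(3)=-1; μ^(4)=-5

((0, 0, 1, 0); (1, 0, 0, 0); (0, 0, 1, 1); (2, 2, 0, 0))


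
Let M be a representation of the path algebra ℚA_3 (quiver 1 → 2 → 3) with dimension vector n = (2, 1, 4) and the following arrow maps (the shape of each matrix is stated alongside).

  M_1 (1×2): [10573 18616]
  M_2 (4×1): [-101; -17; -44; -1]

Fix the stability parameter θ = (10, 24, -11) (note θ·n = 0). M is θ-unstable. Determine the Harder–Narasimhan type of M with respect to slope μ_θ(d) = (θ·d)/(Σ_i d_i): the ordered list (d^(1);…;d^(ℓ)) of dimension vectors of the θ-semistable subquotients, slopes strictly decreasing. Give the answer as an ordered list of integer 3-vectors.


Barcode: M ≅ I[1,1], I[1,3], I[3,3]^3. HN layers by μ_θ (3 steps, strictly decreasing):
  μ^(1)=10; μ^(2)=23/3; μ^(3)=-11

((1, 0, 0); (1, 1, 1); (0, 0, 3))


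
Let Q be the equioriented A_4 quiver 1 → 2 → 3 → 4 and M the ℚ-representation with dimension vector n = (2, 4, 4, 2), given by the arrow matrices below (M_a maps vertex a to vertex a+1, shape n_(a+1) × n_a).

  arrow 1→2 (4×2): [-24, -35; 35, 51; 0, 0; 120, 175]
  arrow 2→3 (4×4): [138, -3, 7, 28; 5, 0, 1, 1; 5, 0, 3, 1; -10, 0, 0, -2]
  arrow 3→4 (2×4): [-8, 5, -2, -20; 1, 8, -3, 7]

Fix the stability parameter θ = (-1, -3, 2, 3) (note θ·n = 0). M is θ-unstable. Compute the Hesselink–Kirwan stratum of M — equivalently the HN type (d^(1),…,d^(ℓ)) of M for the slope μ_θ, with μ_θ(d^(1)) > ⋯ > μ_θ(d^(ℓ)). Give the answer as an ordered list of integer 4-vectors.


Via rank(M_{q-1}∘⋯∘M_p): M ≅ I[1,2], I[1,4], I[2,3], I[2,4], I[3,3].
μ_θ-semistable layers: μ^(1)=3; μ^(2)=2; μ^(3)=-2; μ^(4)=-3

((0, 0, 0, 2); (0, 0, 4, 0); (2, 2, 0, 0); (0, 2, 0, 0))


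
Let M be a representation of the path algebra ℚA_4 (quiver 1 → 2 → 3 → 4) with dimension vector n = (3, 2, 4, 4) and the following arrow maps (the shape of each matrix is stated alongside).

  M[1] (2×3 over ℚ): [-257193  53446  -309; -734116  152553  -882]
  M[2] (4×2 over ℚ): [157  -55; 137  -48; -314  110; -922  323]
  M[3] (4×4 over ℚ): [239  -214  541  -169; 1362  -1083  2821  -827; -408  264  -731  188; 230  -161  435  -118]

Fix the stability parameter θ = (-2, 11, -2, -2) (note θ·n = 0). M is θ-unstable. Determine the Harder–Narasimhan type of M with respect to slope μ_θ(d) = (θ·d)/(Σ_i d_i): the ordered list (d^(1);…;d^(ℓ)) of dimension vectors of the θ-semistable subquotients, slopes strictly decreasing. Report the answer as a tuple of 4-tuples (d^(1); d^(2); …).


Via rank(M_{q-1}∘⋯∘M_p): M ≅ I[1,1], I[1,4]^2, I[3,4]^2.
μ_θ-semistable layers: μ^(1)=7/3; μ^(2)=-2

((0, 2, 2, 2); (3, 0, 2, 2))


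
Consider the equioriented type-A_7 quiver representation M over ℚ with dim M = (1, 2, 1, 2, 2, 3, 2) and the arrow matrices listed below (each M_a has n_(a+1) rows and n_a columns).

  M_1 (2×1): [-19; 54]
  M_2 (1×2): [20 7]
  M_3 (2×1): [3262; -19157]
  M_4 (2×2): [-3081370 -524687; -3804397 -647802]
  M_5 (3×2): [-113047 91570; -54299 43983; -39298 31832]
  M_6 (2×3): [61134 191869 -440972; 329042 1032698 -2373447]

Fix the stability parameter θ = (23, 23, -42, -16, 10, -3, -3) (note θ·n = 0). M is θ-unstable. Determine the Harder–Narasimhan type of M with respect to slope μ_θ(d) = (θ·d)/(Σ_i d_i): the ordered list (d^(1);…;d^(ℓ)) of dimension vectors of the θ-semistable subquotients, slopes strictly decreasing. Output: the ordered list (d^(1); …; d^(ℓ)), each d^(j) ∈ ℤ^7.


Via rank(M_{q-1}∘⋯∘M_p): M ≅ I[1,7], I[2,2], I[4,6], I[6,7].
μ_θ-semistable layers: μ^(1)=23; μ^(2)=7/2; μ^(3)=4/3; μ^(4)=-3; μ^(5)=-16

((0, 1, 0, 0, 0, 0, 0); (0, 0, 0, 0, 1, 1, 0); (0, 0, 0, 0, 1, 1, 1); (1, 1, 1, 1, 0, 1, 1); (0, 0, 0, 1, 0, 0, 0))


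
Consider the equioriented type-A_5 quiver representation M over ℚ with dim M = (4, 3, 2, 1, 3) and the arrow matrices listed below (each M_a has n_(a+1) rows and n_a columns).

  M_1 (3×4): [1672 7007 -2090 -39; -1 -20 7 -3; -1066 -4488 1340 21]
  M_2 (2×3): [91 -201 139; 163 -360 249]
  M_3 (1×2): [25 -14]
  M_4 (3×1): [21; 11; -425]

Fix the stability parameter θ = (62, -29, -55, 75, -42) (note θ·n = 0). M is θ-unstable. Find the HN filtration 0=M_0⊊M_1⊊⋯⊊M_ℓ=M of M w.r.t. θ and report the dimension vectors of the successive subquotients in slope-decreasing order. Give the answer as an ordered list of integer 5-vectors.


Barcode: M ≅ I[1,1], I[1,2], I[1,3], I[1,5], I[5,5]^2. HN layers by μ_θ (4 steps, strictly decreasing):
  μ^(1)=62; μ^(2)=33/2; μ^(3)=-22/3; μ^(4)=-42

((1, 0, 0, 0, 0); (1, 1, 0, 1, 1); (2, 2, 2, 0, 0); (0, 0, 0, 0, 2))


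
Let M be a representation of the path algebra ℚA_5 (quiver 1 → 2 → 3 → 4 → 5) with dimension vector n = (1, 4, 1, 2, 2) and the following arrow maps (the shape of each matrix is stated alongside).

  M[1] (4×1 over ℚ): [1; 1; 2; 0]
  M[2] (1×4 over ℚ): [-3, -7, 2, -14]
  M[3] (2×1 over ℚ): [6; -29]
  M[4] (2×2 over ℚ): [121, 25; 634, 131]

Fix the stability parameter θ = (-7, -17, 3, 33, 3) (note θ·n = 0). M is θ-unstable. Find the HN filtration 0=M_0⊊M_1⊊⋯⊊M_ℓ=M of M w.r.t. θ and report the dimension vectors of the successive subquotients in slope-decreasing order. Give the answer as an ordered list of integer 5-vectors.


Interval decomposition of M: I[1,5], I[2,2]^3, I[4,5].
HN type (ℓ=4): μ^(1)=18; μ^(2)=3; μ^(3)=-12; μ^(4)=-17

((0, 0, 0, 2, 2); (0, 0, 1, 0, 0); (1, 1, 0, 0, 0); (0, 3, 0, 0, 0))


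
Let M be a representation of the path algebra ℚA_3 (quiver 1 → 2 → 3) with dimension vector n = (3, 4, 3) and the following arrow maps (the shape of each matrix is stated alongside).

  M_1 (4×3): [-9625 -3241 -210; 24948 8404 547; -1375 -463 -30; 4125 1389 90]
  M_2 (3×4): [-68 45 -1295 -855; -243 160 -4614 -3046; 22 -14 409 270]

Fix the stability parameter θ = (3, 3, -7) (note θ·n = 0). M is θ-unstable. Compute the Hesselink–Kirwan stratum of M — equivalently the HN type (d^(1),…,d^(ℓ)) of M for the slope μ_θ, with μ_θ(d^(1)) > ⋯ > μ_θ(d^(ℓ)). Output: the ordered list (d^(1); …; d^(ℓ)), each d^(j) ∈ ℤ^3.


Interval decomposition of M: I[1,1], I[1,3]^2, I[2,2], I[2,3].
HN type (ℓ=3): μ^(1)=3; μ^(2)=-1/3; μ^(3)=-2

((1, 1, 0); (2, 2, 2); (0, 1, 1))


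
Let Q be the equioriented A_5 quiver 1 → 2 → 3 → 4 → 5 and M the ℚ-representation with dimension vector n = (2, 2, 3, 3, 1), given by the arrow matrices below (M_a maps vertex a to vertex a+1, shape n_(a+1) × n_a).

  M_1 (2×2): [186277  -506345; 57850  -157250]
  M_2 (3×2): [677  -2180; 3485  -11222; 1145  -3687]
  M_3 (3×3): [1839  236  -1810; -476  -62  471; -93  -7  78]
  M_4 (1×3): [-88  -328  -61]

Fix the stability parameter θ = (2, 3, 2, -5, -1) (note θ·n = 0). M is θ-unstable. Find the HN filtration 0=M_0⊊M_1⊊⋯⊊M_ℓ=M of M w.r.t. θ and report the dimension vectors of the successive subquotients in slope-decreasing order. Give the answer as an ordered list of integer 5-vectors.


Via rank(M_{q-1}∘⋯∘M_p): M ≅ I[1,1], I[1,5], I[2,4], I[3,4].
μ_θ-semistable layers: μ^(1)=2; μ^(2)=1/5; μ^(3)=0; μ^(4)=-3/2

((1, 0, 0, 0, 0); (1, 1, 1, 1, 1); (0, 1, 1, 1, 0); (0, 0, 1, 1, 0))


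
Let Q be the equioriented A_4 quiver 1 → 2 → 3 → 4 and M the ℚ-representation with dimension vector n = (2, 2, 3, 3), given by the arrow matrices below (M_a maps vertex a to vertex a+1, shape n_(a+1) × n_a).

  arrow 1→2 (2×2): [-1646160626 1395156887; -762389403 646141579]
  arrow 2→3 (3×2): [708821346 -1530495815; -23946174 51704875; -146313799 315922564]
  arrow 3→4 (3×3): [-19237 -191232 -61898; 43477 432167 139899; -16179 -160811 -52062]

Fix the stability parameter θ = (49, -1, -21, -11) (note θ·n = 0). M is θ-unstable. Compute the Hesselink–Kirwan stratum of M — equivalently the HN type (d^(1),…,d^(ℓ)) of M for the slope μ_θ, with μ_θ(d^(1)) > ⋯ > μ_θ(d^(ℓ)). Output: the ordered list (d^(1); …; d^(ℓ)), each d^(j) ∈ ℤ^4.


Interval decomposition of M: I[1,4]^2, I[3,4].
HN type (ℓ=3): μ^(1)=4; μ^(2)=-11; μ^(3)=-21

((2, 2, 2, 2); (0, 0, 0, 1); (0, 0, 1, 0))


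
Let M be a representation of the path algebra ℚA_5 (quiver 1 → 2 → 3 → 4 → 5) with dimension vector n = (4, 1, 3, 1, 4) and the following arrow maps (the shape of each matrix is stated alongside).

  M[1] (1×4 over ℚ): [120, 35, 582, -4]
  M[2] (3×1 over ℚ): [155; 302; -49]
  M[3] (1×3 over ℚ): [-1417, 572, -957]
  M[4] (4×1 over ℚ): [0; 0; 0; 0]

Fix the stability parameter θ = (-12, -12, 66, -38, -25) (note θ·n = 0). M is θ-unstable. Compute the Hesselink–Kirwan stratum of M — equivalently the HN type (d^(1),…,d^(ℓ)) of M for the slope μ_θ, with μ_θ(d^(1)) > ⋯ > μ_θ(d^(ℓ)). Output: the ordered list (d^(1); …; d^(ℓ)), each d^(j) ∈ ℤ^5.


Interval decomposition of M: I[1,1]^3, I[1,4], I[3,3]^2, I[5,5]^4.
HN type (ℓ=4): μ^(1)=66; μ^(2)=14; μ^(3)=-12; μ^(4)=-25

((0, 0, 2, 0, 0); (0, 0, 1, 1, 0); (4, 1, 0, 0, 0); (0, 0, 0, 0, 4))


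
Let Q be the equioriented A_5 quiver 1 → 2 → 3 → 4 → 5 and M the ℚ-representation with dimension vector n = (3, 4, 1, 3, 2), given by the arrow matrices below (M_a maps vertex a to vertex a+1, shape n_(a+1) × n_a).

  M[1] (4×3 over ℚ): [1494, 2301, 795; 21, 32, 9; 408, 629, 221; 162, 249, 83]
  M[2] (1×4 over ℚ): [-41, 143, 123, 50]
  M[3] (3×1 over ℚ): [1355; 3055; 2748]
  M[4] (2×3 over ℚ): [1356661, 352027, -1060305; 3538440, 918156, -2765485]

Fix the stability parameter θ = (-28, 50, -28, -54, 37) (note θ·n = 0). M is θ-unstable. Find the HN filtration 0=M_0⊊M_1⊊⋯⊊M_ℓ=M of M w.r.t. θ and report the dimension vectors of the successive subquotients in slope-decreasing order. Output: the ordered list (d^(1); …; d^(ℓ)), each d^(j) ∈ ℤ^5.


Barcode: M ≅ I[1,1], I[1,2], I[1,4], I[2,2]^2, I[4,5]^2. HN layers by μ_θ (5 steps, strictly decreasing):
  μ^(1)=50; μ^(2)=37; μ^(3)=-32/3; μ^(4)=-28; μ^(5)=-54

((0, 3, 0, 0, 0); (0, 0, 0, 0, 2); (0, 1, 1, 1, 0); (3, 0, 0, 0, 0); (0, 0, 0, 2, 0))


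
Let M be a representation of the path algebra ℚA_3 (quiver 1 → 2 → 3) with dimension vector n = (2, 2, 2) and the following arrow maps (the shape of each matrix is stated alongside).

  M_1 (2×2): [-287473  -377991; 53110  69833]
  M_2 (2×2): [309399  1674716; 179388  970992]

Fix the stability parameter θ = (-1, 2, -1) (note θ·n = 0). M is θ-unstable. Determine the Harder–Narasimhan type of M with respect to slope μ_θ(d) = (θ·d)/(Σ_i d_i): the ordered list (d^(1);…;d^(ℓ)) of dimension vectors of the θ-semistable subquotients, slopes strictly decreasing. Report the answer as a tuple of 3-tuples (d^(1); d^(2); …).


Via rank(M_{q-1}∘⋯∘M_p): M ≅ I[1,2], I[1,3], I[3,3].
μ_θ-semistable layers: μ^(1)=2; μ^(2)=1/2; μ^(3)=-1

((0, 1, 0); (0, 1, 1); (2, 0, 1))


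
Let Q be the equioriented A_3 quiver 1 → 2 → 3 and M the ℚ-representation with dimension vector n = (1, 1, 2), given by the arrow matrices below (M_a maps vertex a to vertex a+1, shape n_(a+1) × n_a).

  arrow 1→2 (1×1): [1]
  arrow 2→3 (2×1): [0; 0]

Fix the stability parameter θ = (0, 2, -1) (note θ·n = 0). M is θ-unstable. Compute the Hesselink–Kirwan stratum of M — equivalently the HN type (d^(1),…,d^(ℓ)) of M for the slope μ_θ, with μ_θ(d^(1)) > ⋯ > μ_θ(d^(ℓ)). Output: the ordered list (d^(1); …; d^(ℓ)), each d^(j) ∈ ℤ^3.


Barcode: M ≅ I[1,2], I[3,3]^2. HN layers by μ_θ (3 steps, strictly decreasing):
  μ^(1)=2; μ^(2)=0; μ^(3)=-1

((0, 1, 0); (1, 0, 0); (0, 0, 2))


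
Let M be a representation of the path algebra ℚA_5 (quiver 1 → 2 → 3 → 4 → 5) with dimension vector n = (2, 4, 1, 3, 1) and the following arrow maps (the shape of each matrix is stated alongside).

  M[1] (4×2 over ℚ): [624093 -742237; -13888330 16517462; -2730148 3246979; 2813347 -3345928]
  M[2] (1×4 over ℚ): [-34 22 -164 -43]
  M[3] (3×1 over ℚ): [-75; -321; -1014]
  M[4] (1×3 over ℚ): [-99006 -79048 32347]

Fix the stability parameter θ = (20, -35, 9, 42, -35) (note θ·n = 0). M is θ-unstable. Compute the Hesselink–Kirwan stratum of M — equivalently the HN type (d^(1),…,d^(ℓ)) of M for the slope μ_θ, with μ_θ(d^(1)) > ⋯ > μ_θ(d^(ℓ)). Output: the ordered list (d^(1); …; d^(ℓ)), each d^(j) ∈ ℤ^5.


Interval decomposition of M: I[1,2], I[1,4], I[2,2]^2, I[4,4], I[4,5].
HN type (ℓ=5): μ^(1)=42; μ^(2)=9; μ^(3)=7/2; μ^(4)=-15/2; μ^(5)=-35

((0, 0, 0, 2, 0); (0, 0, 1, 0, 0); (0, 0, 0, 1, 1); (2, 2, 0, 0, 0); (0, 2, 0, 0, 0))


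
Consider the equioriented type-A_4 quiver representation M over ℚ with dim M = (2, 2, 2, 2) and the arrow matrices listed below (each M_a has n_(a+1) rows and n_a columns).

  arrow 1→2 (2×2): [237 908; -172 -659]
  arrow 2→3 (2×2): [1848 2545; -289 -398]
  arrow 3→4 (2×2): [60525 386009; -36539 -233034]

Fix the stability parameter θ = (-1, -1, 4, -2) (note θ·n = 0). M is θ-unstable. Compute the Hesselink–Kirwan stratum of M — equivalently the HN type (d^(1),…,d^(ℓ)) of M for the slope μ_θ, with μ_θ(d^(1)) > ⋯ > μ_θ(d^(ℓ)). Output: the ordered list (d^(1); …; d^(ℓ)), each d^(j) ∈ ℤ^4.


Via rank(M_{q-1}∘⋯∘M_p): M ≅ I[1,4]^2.
μ_θ-semistable layers: μ^(1)=1; μ^(2)=-1

((0, 0, 2, 2); (2, 2, 0, 0))


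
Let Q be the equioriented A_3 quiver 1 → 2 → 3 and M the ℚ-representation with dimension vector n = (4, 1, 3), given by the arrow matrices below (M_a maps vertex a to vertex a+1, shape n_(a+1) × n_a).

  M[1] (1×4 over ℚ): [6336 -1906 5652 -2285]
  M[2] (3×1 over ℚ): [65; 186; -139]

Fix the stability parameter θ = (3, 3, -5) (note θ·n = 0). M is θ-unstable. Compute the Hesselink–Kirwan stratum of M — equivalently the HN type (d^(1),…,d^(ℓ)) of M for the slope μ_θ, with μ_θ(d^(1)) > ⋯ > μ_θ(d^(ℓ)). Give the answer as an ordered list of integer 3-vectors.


Via rank(M_{q-1}∘⋯∘M_p): M ≅ I[1,1]^3, I[1,3], I[3,3]^2.
μ_θ-semistable layers: μ^(1)=3; μ^(2)=1/3; μ^(3)=-5

((3, 0, 0); (1, 1, 1); (0, 0, 2))


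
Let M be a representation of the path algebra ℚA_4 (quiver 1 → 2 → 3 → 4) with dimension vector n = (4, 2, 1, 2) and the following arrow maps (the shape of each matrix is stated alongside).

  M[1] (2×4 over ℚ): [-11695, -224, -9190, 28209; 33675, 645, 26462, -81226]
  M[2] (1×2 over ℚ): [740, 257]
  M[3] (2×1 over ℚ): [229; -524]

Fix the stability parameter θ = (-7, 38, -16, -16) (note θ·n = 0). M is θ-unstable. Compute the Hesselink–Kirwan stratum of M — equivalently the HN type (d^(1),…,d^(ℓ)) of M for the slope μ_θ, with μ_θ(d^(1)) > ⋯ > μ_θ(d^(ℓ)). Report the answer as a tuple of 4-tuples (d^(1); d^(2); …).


Via rank(M_{q-1}∘⋯∘M_p): M ≅ I[1,1]^2, I[1,2], I[1,4], I[4,4].
μ_θ-semistable layers: μ^(1)=38; μ^(2)=2; μ^(3)=-7; μ^(4)=-16

((0, 1, 0, 0); (0, 1, 1, 1); (4, 0, 0, 0); (0, 0, 0, 1))


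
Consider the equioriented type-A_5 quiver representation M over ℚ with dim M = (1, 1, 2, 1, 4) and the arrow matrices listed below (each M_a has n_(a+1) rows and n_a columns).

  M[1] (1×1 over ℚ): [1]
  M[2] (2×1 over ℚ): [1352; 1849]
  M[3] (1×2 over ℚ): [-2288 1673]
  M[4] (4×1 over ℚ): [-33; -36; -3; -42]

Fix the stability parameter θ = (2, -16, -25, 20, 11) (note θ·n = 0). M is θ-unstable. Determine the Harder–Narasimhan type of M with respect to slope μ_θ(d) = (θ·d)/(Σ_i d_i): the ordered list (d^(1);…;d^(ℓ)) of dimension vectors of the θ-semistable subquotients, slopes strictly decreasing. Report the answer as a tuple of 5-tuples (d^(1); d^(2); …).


Via rank(M_{q-1}∘⋯∘M_p): M ≅ I[1,5], I[3,3], I[5,5]^3.
μ_θ-semistable layers: μ^(1)=31/2; μ^(2)=11; μ^(3)=-13; μ^(4)=-25

((0, 0, 0, 1, 1); (0, 0, 0, 0, 3); (1, 1, 1, 0, 0); (0, 0, 1, 0, 0))


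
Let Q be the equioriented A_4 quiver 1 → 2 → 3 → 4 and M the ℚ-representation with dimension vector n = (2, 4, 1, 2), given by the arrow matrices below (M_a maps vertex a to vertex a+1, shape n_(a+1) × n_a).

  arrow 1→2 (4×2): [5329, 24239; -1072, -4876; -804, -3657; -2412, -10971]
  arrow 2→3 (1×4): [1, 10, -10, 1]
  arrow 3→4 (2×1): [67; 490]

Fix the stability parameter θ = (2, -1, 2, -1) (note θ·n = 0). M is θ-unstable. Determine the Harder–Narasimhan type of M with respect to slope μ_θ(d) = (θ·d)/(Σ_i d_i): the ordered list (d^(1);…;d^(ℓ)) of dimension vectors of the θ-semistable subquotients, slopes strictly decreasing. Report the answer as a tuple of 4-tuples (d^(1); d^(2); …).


Interval decomposition of M: I[1,2], I[1,4], I[2,2]^2, I[4,4].
HN type (ℓ=2): μ^(1)=1/2; μ^(2)=-1

((2, 2, 1, 1); (0, 2, 0, 1))


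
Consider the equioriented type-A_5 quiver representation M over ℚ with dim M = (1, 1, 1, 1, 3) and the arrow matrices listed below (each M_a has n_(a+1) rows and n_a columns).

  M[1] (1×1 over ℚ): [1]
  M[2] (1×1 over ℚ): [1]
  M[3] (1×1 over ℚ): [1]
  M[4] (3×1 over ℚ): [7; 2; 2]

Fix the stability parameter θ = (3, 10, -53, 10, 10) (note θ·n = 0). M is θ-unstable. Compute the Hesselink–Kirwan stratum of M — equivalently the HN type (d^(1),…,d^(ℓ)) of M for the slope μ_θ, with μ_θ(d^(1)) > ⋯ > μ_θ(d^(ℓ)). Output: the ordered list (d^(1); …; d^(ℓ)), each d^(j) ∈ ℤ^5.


Barcode: M ≅ I[1,5], I[5,5]^2. HN layers by μ_θ (2 steps, strictly decreasing):
  μ^(1)=10; μ^(2)=-40/3

((0, 0, 0, 1, 3); (1, 1, 1, 0, 0))


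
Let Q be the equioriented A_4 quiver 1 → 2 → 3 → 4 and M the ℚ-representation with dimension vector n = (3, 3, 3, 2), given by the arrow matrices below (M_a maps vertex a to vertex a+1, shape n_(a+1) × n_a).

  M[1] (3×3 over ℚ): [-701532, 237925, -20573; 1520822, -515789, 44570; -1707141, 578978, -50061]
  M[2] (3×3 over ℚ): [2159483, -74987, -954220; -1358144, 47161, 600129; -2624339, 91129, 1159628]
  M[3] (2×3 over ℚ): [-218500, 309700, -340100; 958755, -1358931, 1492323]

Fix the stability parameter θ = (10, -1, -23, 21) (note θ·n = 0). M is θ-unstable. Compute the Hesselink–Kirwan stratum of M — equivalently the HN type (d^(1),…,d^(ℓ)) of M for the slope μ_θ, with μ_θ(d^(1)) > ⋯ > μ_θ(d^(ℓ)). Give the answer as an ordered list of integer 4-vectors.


Barcode: M ≅ I[1,3]^2, I[1,4], I[4,4]. HN layers by μ_θ (2 steps, strictly decreasing):
  μ^(1)=21; μ^(2)=-14/3

((0, 0, 0, 2); (3, 3, 3, 0))


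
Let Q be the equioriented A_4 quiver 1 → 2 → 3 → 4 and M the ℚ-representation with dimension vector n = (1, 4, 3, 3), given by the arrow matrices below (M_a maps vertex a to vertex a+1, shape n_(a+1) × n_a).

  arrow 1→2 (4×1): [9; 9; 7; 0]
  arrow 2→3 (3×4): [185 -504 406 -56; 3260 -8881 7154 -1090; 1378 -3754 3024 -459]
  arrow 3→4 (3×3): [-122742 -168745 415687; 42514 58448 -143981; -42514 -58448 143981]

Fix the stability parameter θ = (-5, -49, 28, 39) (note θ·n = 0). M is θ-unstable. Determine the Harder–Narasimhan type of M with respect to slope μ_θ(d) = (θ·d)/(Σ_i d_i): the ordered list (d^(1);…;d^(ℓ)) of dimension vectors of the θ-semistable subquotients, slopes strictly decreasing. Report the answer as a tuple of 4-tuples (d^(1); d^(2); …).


Barcode: M ≅ I[1,4], I[2,2], I[2,3], I[2,4], I[4,4]. HN layers by μ_θ (4 steps, strictly decreasing):
  μ^(1)=39; μ^(2)=28; μ^(3)=-27; μ^(4)=-49

((0, 0, 0, 3); (0, 0, 3, 0); (1, 1, 0, 0); (0, 3, 0, 0))
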